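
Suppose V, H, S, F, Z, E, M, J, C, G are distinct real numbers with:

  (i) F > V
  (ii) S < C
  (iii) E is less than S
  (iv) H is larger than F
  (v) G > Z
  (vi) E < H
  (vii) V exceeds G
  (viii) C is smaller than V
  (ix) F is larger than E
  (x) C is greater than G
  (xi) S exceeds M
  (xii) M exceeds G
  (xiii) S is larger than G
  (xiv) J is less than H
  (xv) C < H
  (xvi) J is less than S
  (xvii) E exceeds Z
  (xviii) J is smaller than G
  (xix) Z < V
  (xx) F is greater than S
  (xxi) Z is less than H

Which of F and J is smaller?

J

J < G and G < M give J < M.
With M < S: J < G < M < S.
With S < C: J < G < M < S < C.
Then C < V extends the chain to V.
With V < F: J < G < M < S < C < V < F.
So J < F; J is the smaller of the two.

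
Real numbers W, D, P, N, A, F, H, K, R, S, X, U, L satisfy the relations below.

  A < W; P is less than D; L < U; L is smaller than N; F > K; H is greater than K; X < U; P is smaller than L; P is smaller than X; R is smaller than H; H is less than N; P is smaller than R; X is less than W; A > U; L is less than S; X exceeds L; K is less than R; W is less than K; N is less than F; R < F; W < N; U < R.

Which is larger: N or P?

P < L and L < X give P < X.
With X < U: P < L < X < U.
With U < A: P < L < X < U < A.
Then A < W extends the chain to W.
With W < K: P < L < X < U < A < W < K.
Then K < H extends the chain to H.
Then H < N extends the chain to N.
So P < N; N is the larger of the two.

N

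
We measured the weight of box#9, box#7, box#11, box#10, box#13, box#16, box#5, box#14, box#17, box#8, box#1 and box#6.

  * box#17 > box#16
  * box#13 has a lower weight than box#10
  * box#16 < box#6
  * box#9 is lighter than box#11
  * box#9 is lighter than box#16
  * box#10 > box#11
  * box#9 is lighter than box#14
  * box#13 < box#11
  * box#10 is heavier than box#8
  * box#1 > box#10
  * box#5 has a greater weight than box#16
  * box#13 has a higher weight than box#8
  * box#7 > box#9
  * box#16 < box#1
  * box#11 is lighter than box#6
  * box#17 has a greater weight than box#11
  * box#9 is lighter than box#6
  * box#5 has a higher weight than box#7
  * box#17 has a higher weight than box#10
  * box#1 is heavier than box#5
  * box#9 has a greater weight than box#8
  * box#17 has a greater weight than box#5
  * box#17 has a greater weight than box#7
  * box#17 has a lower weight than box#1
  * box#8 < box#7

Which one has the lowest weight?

Chaining upward from box#8: directly above it, box#13, box#9, box#7, box#10; then box#16, box#11, box#14, box#6, box#5, box#17, box#1.
That covers every other element, and nothing is given below box#8, so box#8 is the lowest weight.

box#8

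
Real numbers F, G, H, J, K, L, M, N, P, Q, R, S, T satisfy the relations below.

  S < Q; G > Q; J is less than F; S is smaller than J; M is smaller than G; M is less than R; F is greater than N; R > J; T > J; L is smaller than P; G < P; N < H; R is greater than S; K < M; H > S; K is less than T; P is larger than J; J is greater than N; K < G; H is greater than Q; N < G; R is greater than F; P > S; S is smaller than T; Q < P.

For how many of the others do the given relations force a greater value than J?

From J the given relations immediately reach F, T, R, P.
No other element is forced above J by the given relations, so the count is 4.

4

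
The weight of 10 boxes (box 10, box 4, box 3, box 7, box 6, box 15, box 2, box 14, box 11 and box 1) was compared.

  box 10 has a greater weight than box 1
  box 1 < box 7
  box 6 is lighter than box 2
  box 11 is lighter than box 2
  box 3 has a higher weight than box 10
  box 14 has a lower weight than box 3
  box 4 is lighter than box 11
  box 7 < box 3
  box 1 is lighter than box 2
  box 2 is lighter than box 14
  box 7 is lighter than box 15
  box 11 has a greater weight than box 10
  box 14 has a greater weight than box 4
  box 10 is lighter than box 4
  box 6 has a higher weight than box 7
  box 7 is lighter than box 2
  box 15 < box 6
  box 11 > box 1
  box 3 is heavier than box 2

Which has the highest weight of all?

box 1 is not greatest since box 1 < box 10; box 10 is not greatest since box 10 < box 11; box 4 is not greatest since box 4 < box 14; box 11 is not greatest since box 11 < box 2; box 7 is not greatest since box 7 < box 3; box 15 is not greatest since box 15 < box 6; box 6 is not greatest since box 6 < box 2; box 2 is not greatest since box 2 < box 3; box 14 is not greatest since box 14 < box 3.
Only box 3 has nothing above it, so box 3 is the highest weight.

box 3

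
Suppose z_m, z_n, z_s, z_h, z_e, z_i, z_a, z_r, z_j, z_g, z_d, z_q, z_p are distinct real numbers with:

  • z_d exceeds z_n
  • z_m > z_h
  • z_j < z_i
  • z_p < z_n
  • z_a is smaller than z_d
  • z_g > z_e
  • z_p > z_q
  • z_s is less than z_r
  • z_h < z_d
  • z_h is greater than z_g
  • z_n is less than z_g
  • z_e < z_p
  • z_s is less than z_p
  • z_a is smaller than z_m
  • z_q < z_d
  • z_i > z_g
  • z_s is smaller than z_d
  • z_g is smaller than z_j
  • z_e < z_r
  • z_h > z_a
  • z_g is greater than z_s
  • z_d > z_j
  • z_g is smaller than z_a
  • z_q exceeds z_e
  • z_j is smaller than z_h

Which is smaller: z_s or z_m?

z_s < z_p < z_n < z_g < z_j < z_h < z_m, by transitivity through z_p, z_n, z_g, z_j, z_h.
So z_s < z_m; z_s is the smaller of the two.

z_s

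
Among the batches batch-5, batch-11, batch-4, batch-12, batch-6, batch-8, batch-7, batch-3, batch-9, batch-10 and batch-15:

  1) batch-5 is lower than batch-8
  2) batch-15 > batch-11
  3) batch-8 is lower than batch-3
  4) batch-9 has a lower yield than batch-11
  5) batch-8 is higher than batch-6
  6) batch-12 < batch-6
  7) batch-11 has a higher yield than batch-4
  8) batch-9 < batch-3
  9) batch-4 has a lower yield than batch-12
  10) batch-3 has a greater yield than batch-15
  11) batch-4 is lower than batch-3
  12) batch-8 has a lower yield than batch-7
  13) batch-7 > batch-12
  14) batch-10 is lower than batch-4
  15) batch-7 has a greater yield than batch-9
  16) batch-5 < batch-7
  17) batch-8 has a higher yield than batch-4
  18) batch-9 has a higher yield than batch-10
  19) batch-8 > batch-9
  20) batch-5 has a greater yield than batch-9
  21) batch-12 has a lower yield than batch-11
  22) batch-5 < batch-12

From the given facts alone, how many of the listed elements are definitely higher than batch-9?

8

Directly above batch-9: batch-5, batch-11, batch-8, batch-3, batch-7.
One step further: batch-12, batch-15 (7 so far).
One step further: batch-6 (8 so far).
No other element is forced above batch-9 by the given relations, so the count is 8.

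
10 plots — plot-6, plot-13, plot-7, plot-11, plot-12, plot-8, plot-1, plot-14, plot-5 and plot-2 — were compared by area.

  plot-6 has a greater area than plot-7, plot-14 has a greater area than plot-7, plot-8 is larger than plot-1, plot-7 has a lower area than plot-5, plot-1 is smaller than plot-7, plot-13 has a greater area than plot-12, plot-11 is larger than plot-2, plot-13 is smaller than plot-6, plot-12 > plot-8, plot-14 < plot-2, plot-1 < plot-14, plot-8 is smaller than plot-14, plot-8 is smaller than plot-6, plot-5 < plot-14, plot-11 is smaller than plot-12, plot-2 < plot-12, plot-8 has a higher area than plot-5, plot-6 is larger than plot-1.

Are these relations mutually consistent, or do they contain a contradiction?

consistent

The single ordering plot-1 < plot-7 < plot-5 < plot-8 < plot-14 < plot-2 < plot-11 < plot-12 < plot-13 < plot-6 satisfies every listed relation, so no contradiction arises.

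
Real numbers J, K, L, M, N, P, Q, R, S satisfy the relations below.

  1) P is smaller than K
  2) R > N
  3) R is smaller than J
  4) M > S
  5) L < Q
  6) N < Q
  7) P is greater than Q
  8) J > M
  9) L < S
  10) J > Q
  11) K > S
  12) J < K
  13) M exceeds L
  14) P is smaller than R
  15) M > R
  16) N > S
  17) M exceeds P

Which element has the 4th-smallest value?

Chaining the given pairs: L < S < N < Q < P < R < M < J < K.
The 4th smallest is Q.

Q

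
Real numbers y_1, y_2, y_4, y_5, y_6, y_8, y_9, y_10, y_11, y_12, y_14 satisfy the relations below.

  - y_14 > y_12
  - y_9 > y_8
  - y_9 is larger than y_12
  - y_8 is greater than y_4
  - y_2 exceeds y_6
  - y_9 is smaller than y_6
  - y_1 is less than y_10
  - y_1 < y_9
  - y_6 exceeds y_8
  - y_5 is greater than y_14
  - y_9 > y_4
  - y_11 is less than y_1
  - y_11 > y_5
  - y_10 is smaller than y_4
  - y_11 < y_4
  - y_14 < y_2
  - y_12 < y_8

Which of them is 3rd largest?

y_9

Piecing the relations together gives one ordering: y_12 < y_14 < y_5 < y_11 < y_1 < y_10 < y_4 < y_8 < y_9 < y_6 < y_2.
Counting 3 from the largest end gives y_9.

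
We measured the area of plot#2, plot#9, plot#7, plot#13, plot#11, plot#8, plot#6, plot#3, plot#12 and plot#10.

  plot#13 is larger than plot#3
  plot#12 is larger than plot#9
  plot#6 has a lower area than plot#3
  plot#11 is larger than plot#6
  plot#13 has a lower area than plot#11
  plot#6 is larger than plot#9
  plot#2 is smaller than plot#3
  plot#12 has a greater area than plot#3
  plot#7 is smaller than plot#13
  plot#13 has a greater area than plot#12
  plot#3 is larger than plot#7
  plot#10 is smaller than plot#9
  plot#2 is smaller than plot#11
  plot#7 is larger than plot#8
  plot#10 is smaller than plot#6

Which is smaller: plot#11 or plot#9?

Chaining the given relations: plot#9 < plot#6 < plot#3 < plot#12 < plot#13 < plot#11.
So plot#9 < plot#11; plot#9 is the smaller of the two.

plot#9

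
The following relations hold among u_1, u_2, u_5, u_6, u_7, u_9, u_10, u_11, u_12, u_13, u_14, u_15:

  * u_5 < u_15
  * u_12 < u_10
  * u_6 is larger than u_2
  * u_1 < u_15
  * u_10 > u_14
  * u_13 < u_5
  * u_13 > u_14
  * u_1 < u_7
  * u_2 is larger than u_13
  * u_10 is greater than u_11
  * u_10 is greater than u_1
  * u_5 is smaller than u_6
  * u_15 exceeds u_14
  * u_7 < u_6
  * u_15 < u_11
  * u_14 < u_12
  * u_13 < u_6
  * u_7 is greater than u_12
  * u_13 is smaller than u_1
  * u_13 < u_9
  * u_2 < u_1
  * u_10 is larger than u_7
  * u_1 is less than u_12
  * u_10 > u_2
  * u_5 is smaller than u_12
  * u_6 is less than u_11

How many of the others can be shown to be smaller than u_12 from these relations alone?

Directly below u_12: u_14, u_1, u_5.
One step further: u_13, u_2 (5 so far).
Nothing else is reachable below u_12; 5 in all.

5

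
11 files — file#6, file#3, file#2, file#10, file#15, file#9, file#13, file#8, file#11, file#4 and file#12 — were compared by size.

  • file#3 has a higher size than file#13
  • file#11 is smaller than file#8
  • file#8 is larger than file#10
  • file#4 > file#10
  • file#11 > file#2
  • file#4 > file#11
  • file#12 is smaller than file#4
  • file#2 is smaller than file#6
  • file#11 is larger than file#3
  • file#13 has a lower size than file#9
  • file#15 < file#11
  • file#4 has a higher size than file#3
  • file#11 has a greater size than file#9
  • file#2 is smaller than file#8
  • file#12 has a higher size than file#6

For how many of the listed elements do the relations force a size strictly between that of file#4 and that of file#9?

The relations place file#9 below file#4. An element lies strictly between them when it is forced above file#9 and also forced below file#4.
Above file#9: {file#11, file#8}. Below file#4: {file#13, file#3, file#15, file#2, file#11, file#6, file#10, file#12}.
Intersection: {file#11} — 1.

1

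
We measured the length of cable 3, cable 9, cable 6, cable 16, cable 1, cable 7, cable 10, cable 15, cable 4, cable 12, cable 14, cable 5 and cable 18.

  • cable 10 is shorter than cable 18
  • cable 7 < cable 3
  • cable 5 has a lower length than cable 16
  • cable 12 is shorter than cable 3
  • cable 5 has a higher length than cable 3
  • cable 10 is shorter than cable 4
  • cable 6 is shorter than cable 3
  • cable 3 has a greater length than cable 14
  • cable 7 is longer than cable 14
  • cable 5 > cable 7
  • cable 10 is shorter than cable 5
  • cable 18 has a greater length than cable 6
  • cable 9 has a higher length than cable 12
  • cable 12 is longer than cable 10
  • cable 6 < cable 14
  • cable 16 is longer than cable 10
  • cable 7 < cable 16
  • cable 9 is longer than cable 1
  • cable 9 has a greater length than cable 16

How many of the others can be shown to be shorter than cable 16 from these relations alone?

From cable 16 the given relations immediately reach cable 10, cable 7, cable 5.
From those, cable 14, cable 3 — 5 in total.
From those, cable 6, cable 12 — 7 in total.
Nothing else is reachable below cable 16; 7 in all.

7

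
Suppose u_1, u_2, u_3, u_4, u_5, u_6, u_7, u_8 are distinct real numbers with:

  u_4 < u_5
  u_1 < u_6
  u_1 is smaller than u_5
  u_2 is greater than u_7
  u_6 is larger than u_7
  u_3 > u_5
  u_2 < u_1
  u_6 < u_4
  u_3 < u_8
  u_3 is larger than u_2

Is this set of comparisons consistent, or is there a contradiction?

Every relation is compatible with u_7 < u_2 < u_1 < u_6 < u_4 < u_5 < u_3 < u_8; the set is consistent.

consistent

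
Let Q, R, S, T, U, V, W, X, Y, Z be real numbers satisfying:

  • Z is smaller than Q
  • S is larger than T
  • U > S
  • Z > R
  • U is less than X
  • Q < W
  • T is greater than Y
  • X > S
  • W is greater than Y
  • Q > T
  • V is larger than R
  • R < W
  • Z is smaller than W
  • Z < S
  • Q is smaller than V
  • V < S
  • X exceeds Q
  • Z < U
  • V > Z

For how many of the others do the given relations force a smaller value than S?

6

The elements the relations force below S are R, Y, Z, T, Q, V — no chain reaches any other.
That is 6.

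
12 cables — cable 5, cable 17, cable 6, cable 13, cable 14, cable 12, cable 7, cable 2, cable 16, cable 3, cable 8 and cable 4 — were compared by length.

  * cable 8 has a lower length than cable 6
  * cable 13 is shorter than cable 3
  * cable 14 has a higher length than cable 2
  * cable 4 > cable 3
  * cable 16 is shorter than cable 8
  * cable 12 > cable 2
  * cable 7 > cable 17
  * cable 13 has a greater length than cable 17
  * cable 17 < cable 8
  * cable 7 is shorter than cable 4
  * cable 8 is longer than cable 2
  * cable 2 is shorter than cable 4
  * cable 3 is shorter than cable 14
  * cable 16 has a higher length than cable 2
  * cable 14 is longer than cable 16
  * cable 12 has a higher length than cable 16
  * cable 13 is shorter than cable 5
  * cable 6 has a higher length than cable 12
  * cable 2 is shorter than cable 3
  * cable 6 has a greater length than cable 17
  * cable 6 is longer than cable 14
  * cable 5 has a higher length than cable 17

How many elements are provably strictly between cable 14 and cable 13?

1

The relations place cable 13 below cable 14. An element lies strictly between them when it is forced above cable 13 and also forced below cable 14.
Above cable 13: {cable 3, cable 4, cable 5, cable 6}. Below cable 14: {cable 17, cable 2, cable 3, cable 16}.
Intersection: {cable 3} — 1.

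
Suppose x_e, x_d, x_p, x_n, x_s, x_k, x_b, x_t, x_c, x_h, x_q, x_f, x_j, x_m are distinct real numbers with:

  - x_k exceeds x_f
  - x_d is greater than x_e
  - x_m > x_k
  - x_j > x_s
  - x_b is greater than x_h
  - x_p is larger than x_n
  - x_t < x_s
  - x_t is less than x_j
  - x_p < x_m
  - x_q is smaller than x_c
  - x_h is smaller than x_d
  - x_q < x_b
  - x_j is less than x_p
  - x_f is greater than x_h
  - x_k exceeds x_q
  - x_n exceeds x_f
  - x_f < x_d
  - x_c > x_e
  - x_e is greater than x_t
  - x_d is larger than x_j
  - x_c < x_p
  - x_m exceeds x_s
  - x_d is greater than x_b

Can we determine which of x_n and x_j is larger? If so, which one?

Following every chain through x_j: above x_j we get x_d, x_p, x_m; below x_j we get x_t, x_s.
x_n is not reached, and no chain runs the other way from x_n to x_j.
So the given relations leave the order of x_j and x_n undetermined.

undetermined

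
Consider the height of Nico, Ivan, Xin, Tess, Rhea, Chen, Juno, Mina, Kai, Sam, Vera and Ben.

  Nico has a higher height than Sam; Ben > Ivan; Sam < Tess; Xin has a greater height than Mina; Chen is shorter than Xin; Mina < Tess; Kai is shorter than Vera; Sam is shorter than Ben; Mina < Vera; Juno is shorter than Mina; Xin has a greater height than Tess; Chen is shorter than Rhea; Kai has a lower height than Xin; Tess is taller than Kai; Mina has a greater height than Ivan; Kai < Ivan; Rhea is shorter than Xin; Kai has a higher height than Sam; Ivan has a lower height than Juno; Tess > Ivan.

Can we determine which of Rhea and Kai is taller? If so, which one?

undetermined

Following every chain through Kai: above Kai we get Ivan, Juno, Ben, Mina, Tess, Vera, Xin; below Kai we get Sam.
Rhea is not reached, and no chain runs the other way from Rhea to Kai.
So the given relations leave the order of Kai and Rhea undetermined.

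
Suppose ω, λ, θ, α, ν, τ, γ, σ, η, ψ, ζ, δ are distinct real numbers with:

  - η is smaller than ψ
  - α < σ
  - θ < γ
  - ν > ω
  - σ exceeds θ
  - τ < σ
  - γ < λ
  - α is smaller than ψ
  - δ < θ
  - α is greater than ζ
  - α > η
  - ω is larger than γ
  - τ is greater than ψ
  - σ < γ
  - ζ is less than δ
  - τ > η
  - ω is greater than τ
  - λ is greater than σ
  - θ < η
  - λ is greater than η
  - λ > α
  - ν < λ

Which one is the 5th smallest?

The consecutive relations fix a unique order: ζ < δ < θ < η < α < ψ < τ < σ < γ < ω < ν < λ.
Counting 5 from the smallest end gives α.

α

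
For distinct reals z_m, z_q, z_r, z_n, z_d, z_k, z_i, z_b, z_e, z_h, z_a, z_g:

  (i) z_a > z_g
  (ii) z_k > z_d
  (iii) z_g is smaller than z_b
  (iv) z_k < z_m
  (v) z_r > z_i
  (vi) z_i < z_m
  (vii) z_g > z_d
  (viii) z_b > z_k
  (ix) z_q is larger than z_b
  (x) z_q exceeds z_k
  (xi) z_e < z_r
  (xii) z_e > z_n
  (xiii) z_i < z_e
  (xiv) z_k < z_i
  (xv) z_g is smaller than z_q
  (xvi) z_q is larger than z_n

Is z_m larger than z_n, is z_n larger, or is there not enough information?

undetermined

Following every chain through z_n: above z_n we get z_e, z_r, z_q.
z_m is not reached, and no chain runs the other way from z_m to z_n.
So the given relations leave the order of z_n and z_m undetermined.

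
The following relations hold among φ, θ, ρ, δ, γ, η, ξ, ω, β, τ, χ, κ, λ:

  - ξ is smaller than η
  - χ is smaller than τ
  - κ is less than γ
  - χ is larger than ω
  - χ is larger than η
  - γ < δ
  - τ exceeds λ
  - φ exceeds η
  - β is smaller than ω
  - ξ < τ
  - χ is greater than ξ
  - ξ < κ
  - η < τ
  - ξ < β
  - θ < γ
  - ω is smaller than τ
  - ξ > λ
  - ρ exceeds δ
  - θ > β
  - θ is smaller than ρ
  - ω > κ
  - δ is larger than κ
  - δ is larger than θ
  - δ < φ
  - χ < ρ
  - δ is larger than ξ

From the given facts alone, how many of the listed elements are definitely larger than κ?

Directly above κ: ω, γ, δ.
One step further: χ, φ, ρ, τ (7 so far).
No other element is forced above κ by the given relations, so the count is 7.

7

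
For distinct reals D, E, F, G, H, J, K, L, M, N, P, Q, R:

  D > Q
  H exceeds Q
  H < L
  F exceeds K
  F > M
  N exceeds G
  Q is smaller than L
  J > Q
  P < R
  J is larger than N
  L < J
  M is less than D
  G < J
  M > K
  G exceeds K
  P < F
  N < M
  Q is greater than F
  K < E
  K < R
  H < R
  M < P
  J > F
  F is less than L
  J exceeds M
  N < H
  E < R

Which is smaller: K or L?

The relevant relations are K < G; G < N; N < M; M < P; P < F; F < Q; Q < H; H < L.
Together: K < G < N < M < P < F < Q < H < L.
So K < L; K is the smaller of the two.

K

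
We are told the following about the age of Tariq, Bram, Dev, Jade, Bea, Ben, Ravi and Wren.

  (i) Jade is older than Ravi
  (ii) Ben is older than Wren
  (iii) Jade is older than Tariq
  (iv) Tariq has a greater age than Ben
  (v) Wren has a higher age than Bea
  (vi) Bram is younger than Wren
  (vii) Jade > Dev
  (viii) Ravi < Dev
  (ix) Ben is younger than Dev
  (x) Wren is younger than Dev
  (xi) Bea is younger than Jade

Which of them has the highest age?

Jade

Chaining downward from Jade: directly below it, Bea, Ravi, Tariq, Dev; then Wren, Ben; then Bram.
That covers every other element, and nothing is given above Jade, so Jade is the highest age.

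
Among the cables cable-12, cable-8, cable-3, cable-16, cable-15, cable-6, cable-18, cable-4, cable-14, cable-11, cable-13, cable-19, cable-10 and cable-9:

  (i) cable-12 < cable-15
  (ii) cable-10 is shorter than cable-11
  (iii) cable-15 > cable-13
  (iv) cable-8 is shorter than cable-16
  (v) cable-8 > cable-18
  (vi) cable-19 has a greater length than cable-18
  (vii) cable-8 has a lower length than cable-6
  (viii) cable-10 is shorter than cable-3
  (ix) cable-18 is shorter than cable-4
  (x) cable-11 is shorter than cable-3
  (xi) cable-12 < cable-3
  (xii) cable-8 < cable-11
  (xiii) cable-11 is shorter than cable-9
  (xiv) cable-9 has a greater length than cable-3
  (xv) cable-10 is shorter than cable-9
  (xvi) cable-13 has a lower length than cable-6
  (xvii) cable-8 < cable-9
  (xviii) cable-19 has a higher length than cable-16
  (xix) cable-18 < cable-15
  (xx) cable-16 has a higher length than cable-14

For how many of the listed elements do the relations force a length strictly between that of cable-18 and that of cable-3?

The relations place cable-18 below cable-3. An element lies strictly between them when it is forced above cable-18 and also forced below cable-3.
Above cable-18: {cable-8, cable-16, cable-6, cable-11, cable-4, cable-9, cable-15, cable-19}. Below cable-3: {cable-12, cable-8, cable-10, cable-11}.
Intersection: {cable-8, cable-11} — 2.

2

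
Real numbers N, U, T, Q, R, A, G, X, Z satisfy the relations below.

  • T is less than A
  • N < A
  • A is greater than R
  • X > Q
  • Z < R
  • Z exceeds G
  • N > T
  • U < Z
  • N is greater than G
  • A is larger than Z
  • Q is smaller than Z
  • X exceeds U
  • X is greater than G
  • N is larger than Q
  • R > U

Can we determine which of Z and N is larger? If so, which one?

undetermined

Following every chain through N: above N we get A; below N we get G, T, Q.
Z is not reached, and no chain runs the other way from Z to N.
So the given relations leave the order of N and Z undetermined.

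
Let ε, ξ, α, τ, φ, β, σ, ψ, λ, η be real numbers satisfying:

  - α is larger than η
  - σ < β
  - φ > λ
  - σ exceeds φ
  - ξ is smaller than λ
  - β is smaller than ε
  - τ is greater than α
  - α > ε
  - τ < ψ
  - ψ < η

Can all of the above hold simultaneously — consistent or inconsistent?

inconsistent

Chaining the given relations yields α < τ < ψ < η, so α < η. But one relation states η < α. These cannot both hold.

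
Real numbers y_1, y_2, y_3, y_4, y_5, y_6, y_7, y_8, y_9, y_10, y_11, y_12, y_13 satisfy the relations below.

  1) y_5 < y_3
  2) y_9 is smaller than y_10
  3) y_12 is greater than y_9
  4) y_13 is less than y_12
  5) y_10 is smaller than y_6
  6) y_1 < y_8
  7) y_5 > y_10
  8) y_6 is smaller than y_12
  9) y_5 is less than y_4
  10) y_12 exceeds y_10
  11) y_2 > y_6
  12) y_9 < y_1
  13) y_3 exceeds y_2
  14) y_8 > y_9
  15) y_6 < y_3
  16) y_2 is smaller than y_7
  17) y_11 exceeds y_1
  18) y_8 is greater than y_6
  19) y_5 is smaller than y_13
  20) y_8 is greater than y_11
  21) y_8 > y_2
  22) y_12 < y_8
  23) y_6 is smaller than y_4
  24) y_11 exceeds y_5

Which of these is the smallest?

Chaining upward from y_9: directly above it, y_1, y_10, y_12, y_8; then y_5, y_6, y_11; then y_13, y_4, y_2, y_3; then y_7.
That covers every other element, and nothing is given below y_9, so y_9 is the smallest.

y_9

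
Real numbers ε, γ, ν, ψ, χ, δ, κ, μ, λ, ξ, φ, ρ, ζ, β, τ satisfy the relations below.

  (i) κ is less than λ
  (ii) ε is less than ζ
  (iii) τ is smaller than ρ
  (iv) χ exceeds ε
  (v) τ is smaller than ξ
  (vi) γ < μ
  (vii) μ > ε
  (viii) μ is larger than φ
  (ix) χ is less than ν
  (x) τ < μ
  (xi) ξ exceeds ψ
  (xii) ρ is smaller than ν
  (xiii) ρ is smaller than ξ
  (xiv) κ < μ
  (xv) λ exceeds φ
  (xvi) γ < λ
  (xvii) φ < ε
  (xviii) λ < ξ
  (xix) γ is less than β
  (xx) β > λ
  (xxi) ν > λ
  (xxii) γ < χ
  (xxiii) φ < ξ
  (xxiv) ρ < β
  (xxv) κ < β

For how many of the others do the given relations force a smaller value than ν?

8

From ν the given relations immediately reach ρ, λ, χ.
From those, κ, φ, τ, ε, γ — 8 in total.
No other element is forced below ν by the given relations, so the count is 8.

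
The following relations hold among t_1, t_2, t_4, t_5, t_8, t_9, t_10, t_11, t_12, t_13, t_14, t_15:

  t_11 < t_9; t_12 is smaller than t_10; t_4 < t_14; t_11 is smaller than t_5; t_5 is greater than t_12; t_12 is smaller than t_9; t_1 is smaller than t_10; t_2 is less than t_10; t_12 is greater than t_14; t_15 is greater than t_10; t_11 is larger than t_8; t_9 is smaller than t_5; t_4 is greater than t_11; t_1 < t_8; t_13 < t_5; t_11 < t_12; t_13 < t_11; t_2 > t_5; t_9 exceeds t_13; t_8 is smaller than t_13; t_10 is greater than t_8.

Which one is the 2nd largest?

Piecing the relations together gives one ordering: t_1 < t_8 < t_13 < t_11 < t_4 < t_14 < t_12 < t_9 < t_5 < t_2 < t_10 < t_15.
The 2nd largest is t_10.

t_10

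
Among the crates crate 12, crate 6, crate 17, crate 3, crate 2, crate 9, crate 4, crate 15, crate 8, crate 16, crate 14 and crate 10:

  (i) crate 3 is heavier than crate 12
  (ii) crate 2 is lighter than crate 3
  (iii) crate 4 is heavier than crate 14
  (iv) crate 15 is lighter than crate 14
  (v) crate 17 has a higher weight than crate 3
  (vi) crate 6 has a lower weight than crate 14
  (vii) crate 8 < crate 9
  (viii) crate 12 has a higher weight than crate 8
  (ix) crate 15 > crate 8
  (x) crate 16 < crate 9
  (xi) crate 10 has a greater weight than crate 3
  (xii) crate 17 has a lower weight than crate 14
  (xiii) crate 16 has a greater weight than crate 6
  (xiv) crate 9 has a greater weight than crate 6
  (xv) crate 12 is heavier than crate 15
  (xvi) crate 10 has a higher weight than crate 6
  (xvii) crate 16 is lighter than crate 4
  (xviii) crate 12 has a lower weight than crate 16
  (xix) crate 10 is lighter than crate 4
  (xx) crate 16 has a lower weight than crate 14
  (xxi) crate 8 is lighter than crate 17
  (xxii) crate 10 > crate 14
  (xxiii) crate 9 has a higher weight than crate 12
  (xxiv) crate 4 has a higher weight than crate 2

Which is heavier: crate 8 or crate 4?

crate 4

Following the relations from crate 8: crate 8 < crate 15 < crate 12 < crate 3 < crate 17 < crate 14 < crate 10 < crate 4.
So crate 8 < crate 4; crate 4 is the heavier of the two.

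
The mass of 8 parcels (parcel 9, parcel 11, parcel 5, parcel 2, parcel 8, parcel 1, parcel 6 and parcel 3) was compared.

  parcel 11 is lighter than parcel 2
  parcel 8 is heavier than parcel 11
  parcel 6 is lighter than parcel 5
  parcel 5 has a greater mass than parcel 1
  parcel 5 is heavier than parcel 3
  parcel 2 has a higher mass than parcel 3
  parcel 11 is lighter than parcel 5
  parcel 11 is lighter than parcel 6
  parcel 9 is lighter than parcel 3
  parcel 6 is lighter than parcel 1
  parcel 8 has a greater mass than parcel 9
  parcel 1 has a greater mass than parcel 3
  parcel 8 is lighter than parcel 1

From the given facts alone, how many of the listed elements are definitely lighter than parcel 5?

6

Directly below parcel 5: parcel 3, parcel 11, parcel 6, parcel 1.
One step further: parcel 9, parcel 8 (6 so far).
No other element is forced below parcel 5 by the given relations, so the count is 6.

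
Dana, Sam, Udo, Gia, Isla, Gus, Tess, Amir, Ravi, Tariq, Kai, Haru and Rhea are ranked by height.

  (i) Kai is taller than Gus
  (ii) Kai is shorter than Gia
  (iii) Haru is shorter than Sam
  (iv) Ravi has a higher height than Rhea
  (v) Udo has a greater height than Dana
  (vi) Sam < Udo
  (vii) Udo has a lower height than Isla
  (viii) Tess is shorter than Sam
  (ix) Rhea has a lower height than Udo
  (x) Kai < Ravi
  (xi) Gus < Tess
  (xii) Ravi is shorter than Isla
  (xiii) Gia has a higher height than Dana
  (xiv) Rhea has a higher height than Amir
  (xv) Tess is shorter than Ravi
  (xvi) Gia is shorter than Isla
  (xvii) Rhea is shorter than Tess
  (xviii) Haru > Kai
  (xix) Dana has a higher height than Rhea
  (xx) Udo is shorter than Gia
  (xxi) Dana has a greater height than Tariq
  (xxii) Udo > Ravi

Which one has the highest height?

Amir is not greatest since Amir < Rhea; Tariq is not greatest since Tariq < Dana; Gus is not greatest since Gus < Tess; Rhea is not greatest since Rhea < Ravi; Kai is not greatest since Kai < Haru; Tess is not greatest since Tess < Ravi; Haru is not greatest since Haru < Sam; Ravi is not greatest since Ravi < Udo; Dana is not greatest since Dana < Gia; Sam is not greatest since Sam < Udo; Udo is not greatest since Udo < Isla; Gia is not greatest since Gia < Isla.
Only Isla has nothing above it, so Isla is the highest height.

Isla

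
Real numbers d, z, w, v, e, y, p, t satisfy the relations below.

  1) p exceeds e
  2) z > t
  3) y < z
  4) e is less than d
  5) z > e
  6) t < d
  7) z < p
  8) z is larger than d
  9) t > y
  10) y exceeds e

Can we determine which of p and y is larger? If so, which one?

Following the relations from y: y < t < d < z < p.
So p is larger.

p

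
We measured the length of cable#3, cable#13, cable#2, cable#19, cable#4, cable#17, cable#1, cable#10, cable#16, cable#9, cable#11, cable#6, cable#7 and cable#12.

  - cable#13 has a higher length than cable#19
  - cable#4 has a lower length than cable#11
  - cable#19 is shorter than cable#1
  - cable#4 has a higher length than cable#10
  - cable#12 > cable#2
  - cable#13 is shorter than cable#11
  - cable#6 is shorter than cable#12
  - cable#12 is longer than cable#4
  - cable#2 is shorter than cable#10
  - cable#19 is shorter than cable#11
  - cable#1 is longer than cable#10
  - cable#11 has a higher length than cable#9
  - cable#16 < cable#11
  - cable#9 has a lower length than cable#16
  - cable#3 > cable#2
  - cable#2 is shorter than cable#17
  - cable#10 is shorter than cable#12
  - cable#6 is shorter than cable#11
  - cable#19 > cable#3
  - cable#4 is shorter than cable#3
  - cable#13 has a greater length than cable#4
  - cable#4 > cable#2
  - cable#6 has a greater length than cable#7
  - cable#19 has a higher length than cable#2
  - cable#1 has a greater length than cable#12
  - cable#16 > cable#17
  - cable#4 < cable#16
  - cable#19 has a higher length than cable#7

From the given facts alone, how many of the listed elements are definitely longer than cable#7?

The elements the relations force above cable#7 are cable#6, cable#19, cable#13, cable#12, cable#1, cable#11 — no chain reaches any other.
That is 6.

6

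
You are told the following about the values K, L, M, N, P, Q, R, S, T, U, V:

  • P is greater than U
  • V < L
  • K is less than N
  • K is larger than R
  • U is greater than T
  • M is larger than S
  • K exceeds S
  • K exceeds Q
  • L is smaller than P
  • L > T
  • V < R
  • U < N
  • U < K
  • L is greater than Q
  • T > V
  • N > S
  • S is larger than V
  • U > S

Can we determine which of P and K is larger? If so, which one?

undetermined

Following every chain through P: below P we get V, S, Q, T, U, L.
K is not reached, and no chain runs the other way from K to P.
So the given relations leave the order of P and K undetermined.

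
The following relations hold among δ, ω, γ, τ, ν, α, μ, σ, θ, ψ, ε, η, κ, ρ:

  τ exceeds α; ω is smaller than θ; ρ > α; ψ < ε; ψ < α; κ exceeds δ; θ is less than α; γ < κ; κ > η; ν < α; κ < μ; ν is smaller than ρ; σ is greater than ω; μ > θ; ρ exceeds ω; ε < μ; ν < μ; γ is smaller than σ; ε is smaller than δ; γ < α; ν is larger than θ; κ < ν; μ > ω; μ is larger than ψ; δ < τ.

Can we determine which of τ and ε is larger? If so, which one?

τ

ε < δ < κ < ν < α < τ, by transitivity through δ, κ, ν, α.
So τ is larger.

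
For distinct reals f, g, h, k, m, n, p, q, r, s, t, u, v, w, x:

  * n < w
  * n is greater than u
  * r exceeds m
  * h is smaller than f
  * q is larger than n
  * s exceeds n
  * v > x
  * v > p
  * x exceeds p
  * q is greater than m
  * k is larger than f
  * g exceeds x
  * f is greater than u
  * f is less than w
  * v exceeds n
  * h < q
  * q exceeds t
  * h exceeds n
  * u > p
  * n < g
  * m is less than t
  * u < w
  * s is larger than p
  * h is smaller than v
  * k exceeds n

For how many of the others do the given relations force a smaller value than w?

5

From w the given relations immediately reach u, n, f.
From those, p, h — 5 in total.
Nothing else is reachable below w; 5 in all.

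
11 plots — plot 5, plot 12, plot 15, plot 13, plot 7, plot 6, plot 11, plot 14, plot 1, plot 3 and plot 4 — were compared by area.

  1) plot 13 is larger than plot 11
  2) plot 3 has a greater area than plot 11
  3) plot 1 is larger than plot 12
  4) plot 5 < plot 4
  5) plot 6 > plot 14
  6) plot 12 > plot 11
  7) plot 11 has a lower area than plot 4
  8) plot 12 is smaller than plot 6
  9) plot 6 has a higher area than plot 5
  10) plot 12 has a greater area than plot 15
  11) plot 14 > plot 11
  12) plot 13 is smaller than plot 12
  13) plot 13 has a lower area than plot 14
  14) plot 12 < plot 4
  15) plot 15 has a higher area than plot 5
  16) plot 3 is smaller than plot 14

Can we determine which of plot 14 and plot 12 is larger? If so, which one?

undetermined

Following every chain through plot 14: above plot 14 we get plot 6; below plot 14 we get plot 11, plot 13, plot 3.
plot 12 is not reached, and no chain runs the other way from plot 12 to plot 14.
So the given relations leave the order of plot 14 and plot 12 undetermined.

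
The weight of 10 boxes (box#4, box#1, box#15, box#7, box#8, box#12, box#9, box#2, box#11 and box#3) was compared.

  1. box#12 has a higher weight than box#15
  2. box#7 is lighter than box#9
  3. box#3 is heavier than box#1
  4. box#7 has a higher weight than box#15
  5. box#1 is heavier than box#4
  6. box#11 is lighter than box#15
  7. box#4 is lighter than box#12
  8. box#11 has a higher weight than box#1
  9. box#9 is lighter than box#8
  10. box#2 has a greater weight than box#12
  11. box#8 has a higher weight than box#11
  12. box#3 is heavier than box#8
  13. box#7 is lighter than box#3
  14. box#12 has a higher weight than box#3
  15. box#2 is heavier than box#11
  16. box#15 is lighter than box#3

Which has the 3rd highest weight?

box#3

Piecing the relations together gives one ordering: box#4 < box#1 < box#11 < box#15 < box#7 < box#9 < box#8 < box#3 < box#12 < box#2.
Counting 3 from the largest end gives box#3.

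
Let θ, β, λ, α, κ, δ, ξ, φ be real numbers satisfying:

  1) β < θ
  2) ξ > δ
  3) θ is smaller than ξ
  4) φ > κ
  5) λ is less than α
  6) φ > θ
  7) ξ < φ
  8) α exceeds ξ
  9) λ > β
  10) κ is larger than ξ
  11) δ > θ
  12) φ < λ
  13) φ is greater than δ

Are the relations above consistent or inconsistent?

consistent

The single ordering β < θ < δ < ξ < κ < φ < λ < α satisfies every listed relation, so no contradiction arises.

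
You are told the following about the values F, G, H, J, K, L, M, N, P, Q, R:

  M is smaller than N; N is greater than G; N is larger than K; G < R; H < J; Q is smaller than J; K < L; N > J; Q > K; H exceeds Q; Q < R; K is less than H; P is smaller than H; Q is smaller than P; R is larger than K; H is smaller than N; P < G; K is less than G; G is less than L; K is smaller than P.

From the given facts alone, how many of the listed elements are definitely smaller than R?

Directly below R: K, Q, G.
One step further: P (4 so far).
No other element is forced below R by the given relations, so the count is 4.

4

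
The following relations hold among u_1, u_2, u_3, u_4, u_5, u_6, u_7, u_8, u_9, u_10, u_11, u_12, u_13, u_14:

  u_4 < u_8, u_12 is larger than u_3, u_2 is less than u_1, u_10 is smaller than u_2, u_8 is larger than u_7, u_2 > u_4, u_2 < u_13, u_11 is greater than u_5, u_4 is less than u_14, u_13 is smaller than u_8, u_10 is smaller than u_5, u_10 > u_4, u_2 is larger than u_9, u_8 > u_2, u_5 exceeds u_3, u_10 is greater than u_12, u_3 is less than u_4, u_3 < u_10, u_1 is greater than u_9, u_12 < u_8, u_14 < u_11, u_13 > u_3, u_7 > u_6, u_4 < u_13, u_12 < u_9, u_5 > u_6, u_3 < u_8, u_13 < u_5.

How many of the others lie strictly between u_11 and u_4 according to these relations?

Chaining upward from u_4 reaches: u_10, u_14, u_2, u_13, u_8, u_5, u_1.
Chaining downward from u_11 reaches: u_3, u_12, u_10, u_9, u_6, u_14, u_2, u_13, u_5.
Strictly between u_4 and u_11 are those in both lists: u_10, u_14, u_2, u_13, u_5 — 5 elements.

5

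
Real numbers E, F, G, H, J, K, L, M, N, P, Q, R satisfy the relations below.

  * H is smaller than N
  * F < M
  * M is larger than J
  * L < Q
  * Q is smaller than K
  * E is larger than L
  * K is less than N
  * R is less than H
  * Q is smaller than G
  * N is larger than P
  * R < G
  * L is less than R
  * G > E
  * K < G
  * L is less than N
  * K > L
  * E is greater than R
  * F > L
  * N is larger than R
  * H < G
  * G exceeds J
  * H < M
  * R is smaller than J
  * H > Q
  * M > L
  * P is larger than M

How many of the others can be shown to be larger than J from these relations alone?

From J the given relations immediately reach M, G.
From those, P — 3 in total.
From those, N — 4 in total.
Nothing else is reachable above J; 4 in all.

4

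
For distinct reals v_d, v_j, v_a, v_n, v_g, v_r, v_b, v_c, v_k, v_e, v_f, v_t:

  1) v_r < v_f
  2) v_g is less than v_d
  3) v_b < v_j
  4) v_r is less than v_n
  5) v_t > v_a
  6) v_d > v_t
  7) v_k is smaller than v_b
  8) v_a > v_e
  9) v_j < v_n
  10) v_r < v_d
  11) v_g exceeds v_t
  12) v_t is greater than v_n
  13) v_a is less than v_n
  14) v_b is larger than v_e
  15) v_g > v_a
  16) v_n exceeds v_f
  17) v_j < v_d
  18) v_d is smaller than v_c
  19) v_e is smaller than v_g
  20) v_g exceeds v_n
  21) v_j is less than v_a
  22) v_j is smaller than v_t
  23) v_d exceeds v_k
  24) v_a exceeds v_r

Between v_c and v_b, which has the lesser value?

v_b

v_b < v_j and v_j < v_a give v_b < v_a.
With v_a < v_n: v_b < v_j < v_a < v_n.
With v_n < v_t: v_b < v_j < v_a < v_n < v_t.
With v_t < v_g: v_b < v_j < v_a < v_n < v_t < v_g.
Then v_g < v_d extends the chain to v_d.
With v_d < v_c: v_b < v_j < v_a < v_n < v_t < v_g < v_d < v_c.
So v_b < v_c; v_b is the smaller of the two.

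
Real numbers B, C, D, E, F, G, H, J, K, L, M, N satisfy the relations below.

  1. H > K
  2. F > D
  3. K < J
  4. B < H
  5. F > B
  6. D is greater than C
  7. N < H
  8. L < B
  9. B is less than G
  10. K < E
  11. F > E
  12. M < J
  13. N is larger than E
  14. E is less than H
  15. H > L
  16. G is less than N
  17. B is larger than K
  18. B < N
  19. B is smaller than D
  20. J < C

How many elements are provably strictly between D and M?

Chaining upward from M reaches: J, C, F.
Chaining downward from D reaches: K, L, B, J, C.
Strictly between M and D are those in both lists: J, C — 2 elements.

2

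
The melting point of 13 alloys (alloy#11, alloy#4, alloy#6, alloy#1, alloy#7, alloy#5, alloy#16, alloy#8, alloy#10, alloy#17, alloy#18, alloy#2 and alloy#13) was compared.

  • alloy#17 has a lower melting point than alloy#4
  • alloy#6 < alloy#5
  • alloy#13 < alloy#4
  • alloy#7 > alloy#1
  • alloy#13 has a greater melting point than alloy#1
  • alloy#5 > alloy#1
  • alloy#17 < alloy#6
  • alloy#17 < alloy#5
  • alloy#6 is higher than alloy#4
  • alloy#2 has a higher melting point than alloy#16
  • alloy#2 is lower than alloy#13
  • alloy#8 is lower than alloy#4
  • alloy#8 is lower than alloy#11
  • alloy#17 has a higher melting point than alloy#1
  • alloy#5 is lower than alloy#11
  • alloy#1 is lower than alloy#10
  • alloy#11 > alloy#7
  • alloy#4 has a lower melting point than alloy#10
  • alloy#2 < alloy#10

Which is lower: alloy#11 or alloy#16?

Following the relations from alloy#16: alloy#16 < alloy#2 < alloy#13 < alloy#4 < alloy#6 < alloy#5 < alloy#11.
So alloy#16 < alloy#11; alloy#16 is the lower of the two.

alloy#16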